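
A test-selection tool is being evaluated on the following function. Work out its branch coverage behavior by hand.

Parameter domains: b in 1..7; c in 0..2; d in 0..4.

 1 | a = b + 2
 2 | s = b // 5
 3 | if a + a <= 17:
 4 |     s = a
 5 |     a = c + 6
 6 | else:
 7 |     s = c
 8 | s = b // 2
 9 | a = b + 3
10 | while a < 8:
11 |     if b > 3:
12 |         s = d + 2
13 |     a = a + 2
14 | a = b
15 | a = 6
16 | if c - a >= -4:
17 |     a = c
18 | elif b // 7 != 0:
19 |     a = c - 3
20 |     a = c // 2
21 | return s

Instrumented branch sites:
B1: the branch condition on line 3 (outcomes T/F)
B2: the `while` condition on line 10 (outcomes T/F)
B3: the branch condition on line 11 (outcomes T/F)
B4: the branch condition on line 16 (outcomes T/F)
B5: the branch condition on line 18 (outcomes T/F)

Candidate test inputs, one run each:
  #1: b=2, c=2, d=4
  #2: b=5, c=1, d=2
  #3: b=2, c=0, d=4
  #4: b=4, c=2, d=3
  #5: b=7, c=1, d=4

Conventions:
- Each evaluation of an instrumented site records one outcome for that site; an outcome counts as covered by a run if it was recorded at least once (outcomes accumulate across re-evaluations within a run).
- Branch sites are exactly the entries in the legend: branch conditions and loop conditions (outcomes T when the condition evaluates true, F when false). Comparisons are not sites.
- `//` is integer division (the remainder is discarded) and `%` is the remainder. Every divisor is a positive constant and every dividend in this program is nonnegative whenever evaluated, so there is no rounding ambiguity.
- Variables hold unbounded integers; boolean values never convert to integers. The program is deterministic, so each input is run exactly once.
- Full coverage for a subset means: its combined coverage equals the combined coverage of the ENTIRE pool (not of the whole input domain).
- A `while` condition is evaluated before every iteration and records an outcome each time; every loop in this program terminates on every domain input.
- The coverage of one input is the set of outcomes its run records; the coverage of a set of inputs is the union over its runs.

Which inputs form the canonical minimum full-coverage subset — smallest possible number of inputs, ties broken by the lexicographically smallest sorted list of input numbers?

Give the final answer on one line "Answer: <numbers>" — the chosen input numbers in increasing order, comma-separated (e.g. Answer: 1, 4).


#1 (b=2, c=2, d=4) -> B1->T, B2->T, B3->F, B2->T, B3->F, B2->F, B4->T; covered: B1=T, B2=T, B2=F, B3=F, B4=T
#2 (b=5, c=1, d=2) -> B1->T, B2->F, B4->F, B5->F; covered: B1=T, B2=F, B4=F, B5=F
#3 (b=2, c=0, d=4) -> B1->T, B2->T, B3->F, B2->T, B3->F, B2->F, B4->F, B5->F; covered: B1=T, B2=T, B2=F, B3=F, B4=F, B5=F
#4 (b=4, c=2, d=3) -> B1->T, B2->T, B3->T, B2->F, B4->T; covered: B1=T, B2=T, B2=F, B3=T, B4=T
#5 (b=7, c=1, d=4) -> B1->F, B2->F, B4->F, B5->T; covered: B1=F, B2=F, B4=F, B5=T
the full pool covers 10 outcomes: B1=T, B1=F, B2=T, B2=F, B3=T, B3=F, B4=T, B4=F, B5=T, B5=F
checked all size-1 subsets: none covers 10 outcomes (max 6/10)
checked all size-2 subsets: none covers 10 outcomes (max 8/10)
size 3: inputs {3, 4, 5} cover all 10 outcomes, and no lexicographically smaller subset of this size does
Answer: 3, 4, 5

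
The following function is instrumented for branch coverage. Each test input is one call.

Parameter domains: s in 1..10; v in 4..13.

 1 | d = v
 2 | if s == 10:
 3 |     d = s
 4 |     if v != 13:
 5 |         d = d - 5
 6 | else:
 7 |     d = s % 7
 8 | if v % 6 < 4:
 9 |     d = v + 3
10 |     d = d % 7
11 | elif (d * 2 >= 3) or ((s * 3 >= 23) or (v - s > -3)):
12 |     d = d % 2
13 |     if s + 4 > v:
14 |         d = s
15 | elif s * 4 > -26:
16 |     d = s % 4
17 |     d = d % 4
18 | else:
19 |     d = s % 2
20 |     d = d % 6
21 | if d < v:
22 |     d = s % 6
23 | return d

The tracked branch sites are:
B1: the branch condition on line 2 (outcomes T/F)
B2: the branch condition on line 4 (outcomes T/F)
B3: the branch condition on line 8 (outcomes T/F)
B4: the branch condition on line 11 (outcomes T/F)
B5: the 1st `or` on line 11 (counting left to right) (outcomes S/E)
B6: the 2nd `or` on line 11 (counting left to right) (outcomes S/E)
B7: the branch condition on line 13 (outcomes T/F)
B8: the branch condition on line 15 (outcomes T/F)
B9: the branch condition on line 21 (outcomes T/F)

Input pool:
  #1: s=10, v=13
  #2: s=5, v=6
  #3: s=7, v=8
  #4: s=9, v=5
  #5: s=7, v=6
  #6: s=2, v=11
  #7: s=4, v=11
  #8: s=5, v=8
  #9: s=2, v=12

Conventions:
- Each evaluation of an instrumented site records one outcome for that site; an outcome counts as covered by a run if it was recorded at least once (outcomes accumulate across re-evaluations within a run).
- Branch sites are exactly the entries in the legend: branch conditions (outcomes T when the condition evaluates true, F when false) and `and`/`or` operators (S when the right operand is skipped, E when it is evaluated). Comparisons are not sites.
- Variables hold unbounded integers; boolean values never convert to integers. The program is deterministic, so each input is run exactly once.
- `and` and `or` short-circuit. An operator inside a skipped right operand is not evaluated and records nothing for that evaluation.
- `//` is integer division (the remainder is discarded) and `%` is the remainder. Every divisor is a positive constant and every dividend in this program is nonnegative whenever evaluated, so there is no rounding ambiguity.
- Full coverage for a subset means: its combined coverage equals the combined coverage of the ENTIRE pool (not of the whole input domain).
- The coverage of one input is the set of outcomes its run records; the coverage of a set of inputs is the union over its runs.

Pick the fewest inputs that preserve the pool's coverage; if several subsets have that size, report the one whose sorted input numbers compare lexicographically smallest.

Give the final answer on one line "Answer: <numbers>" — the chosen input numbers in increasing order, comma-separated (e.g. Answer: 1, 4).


test 1 (s=10, v=13) fires B1->T, B2->F, B3->T, B9->T; hits B1=T, B2=F, B3=T, B9=T
test 2 (s=5, v=6) fires B1->F, B3->T, B9->T; hits B1=F, B3=T, B9=T
test 3 (s=7, v=8) fires B1->F, B3->T, B9->T; hits B1=F, B3=T, B9=T
test 4 (s=9, v=5) fires B1->F, B3->F, B5->S, B4->T, B7->T, B9->F; hits B1=F, B3=F, B4=T, B5=S, B7=T, B9=F
test 5 (s=7, v=6) fires B1->F, B3->T, B9->T; hits B1=F, B3=T, B9=T
test 6 (s=2, v=11) fires B1->F, B3->F, B5->S, B4->T, B7->F, B9->T; hits B1=F, B3=F, B4=T, B5=S, B7=F, B9=T
test 7 (s=4, v=11) fires B1->F, B3->F, B5->S, B4->T, B7->F, B9->T; hits B1=F, B3=F, B4=T, B5=S, B7=F, B9=T
test 8 (s=5, v=8) fires B1->F, B3->T, B9->T; hits B1=F, B3=T, B9=T
test 9 (s=2, v=12) fires B1->F, B3->T, B9->T; hits B1=F, B3=T, B9=T
together the pool reaches 11 outcomes: B1=T, B1=F, B2=F, B3=T, B3=F, B4=T, B5=S, B7=T, B7=F, B9=T, B9=F
no size-1 subset reaches all 11 outcomes (best union: 6/11)
no size-2 subset reaches all 11 outcomes (best union: 10/11)
inputs {1, 4, 6} (size 3) cover everything; no size-3 subset with a lexicographically smaller index list covers all 11
Answer: 1, 4, 6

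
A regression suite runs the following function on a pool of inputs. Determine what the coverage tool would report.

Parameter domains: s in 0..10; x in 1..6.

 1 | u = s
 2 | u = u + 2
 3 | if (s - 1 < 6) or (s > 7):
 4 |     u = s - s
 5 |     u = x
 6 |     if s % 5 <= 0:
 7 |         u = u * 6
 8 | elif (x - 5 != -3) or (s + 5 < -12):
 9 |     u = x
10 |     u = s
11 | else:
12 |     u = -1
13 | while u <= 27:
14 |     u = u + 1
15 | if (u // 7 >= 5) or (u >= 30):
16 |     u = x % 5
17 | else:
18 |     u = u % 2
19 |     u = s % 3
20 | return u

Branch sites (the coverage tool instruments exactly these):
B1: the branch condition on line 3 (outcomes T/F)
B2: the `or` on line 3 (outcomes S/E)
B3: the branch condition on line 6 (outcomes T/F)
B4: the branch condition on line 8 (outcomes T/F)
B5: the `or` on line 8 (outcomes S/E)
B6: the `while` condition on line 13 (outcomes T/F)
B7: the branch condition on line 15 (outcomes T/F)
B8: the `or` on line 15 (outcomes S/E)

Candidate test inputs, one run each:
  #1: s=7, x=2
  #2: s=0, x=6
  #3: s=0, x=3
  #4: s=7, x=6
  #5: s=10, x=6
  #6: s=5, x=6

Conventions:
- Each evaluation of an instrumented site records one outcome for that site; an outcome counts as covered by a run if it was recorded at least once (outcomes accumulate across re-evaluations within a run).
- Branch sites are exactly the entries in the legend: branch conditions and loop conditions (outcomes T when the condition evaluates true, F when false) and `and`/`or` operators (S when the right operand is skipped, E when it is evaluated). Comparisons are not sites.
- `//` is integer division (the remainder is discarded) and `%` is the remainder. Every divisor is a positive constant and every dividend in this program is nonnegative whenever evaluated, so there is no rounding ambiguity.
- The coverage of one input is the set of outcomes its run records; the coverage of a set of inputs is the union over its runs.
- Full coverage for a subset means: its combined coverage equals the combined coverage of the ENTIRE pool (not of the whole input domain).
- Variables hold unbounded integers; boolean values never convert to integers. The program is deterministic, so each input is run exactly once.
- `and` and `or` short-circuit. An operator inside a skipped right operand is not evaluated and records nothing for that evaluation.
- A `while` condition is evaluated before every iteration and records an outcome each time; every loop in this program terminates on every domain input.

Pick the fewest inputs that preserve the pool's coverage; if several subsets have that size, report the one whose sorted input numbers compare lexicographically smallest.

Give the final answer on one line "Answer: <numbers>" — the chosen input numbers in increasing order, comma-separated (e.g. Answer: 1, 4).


#1 (s=7, x=2) -> covered: B1=F, B2=E, B4=F, B5=E, B6=T, B6=F, B7=F, B8=E
#2 (s=0, x=6) -> covered: B1=T, B2=S, B3=T, B6=F, B7=T, B8=S
#3 (s=0, x=3) -> covered: B1=T, B2=S, B3=T, B6=T, B6=F, B7=F, B8=E
#4 (s=7, x=6) -> covered: B1=F, B2=E, B4=T, B5=S, B6=T, B6=F, B7=F, B8=E
#5 (s=10, x=6) -> covered: B1=T, B2=E, B3=T, B6=F, B7=T, B8=S
#6 (s=5, x=6) -> covered: B1=T, B2=S, B3=T, B6=F, B7=T, B8=S
union over all inputs: B1=T, B1=F, B2=S, B2=E, B3=T, B4=T, B4=F, B5=S, B5=E, B6=T, B6=F, B7=T, B7=F, B8=S, B8=E (15 outcomes)
every size-1 subset falls short of the 15 outcomes (best: 8/15)
every size-2 subset falls short of the 15 outcomes (best: 13/15)
inputs {1, 2, 4} (size 3) cover everything; no size-3 subset with a lexicographically smaller index list covers all 15
Answer: 1, 2, 4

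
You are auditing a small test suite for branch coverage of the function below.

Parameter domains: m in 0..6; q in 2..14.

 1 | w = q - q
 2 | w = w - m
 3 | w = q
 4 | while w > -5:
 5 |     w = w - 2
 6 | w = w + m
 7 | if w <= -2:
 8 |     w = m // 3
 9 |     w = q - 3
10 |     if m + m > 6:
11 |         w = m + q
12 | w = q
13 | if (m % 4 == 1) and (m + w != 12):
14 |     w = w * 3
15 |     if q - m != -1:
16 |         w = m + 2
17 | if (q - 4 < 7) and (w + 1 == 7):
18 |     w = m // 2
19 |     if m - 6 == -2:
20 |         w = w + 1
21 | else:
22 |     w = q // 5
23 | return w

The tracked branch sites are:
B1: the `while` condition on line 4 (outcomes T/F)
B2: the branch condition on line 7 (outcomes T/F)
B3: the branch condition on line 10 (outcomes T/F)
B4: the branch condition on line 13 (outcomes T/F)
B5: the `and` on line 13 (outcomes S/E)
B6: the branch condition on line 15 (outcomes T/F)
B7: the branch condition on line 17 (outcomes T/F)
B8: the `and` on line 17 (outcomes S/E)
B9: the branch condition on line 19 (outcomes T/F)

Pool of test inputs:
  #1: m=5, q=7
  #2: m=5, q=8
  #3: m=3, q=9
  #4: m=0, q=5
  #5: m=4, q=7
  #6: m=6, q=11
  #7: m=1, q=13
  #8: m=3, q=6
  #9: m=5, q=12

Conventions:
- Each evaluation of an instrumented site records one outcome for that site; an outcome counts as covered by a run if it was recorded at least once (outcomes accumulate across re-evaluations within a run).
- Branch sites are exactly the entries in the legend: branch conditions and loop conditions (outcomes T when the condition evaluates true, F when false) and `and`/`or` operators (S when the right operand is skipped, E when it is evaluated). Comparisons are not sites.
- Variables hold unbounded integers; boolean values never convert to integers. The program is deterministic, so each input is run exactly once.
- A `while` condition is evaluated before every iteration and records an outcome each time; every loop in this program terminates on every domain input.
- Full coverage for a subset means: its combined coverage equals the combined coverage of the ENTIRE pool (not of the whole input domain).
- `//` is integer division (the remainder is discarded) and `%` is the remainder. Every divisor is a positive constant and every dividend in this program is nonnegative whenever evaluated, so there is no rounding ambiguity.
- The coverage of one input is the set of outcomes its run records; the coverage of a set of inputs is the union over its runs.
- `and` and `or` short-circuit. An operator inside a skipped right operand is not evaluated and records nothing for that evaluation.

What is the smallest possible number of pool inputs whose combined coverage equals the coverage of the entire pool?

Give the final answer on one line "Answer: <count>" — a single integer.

input #1 (m=5, q=7): events B1->T, B1->T, B1->T, B1->T, B1->T, B1->T, B1->F, B2->F, B5->E, B4->F, B8->E, B7->F; covers B1=T, B1=F, B2=F, B4=F, B5=E, B7=F, B8=E
input #2 (m=5, q=8): events B1->T, B1->T, B1->T, B1->T, B1->T, B1->T, B1->T, B1->F, B2->F, B5->E, B4->T, B6->T, B8->E, B7->F; covers B1=T, B1=F, B2=F, B4=T, B5=E, B6=T, B7=F, B8=E
input #3 (m=3, q=9): events B1->T, B1->T, B1->T, B1->T, B1->T, B1->T, B1->T, B1->F, B2->T, B3->F, B5->S, B4->F, B8->E, B7->F; covers B1=T, B1=F, B2=T, B3=F, B4=F, B5=S, B7=F, B8=E
input #4 (m=0, q=5): events B1->T, B1->T, B1->T, B1->T, B1->T, B1->F, B2->T, B3->F, B5->S, B4->F, B8->E, B7->F; covers B1=T, B1=F, B2=T, B3=F, B4=F, B5=S, B7=F, B8=E
input #5 (m=4, q=7): events B1->T, B1->T, B1->T, B1->T, B1->T, B1->T, B1->F, B2->F, B5->S, B4->F, B8->E, B7->F; covers B1=T, B1=F, B2=F, B4=F, B5=S, B7=F, B8=E
input #6 (m=6, q=11): events B1->T, B1->T, B1->T, B1->T, B1->T, B1->T, B1->T, B1->T, B1->F, B2->F, B5->S, B4->F, B8->S, B7->F; covers B1=T, B1=F, B2=F, B4=F, B5=S, B7=F, B8=S
input #7 (m=1, q=13): events B1->T, B1->T, B1->T, B1->T, B1->T, B1->T, B1->T, B1->T, B1->T, B1->F, B2->T, B3->F, B5->E, B4->T, ...; covers B1=T, B1=F, B2=T, B3=F, B4=T, B5=E, B6=T, B7=F, B8=S
input #8 (m=3, q=6): events B1->T, B1->T, B1->T, B1->T, B1->T, B1->T, B1->F, B2->T, B3->F, B5->S, B4->F, B8->E, B7->T, B9->F; covers B1=T, B1=F, B2=T, B3=F, B4=F, B5=S, B7=T, B8=E, B9=F
input #9 (m=5, q=12): events B1->T, B1->T, B1->T, B1->T, B1->T, B1->T, B1->T, B1->T, B1->T, B1->F, B2->F, B5->E, B4->T, B6->T, ...; covers B1=T, B1=F, B2=F, B4=T, B5=E, B6=T, B7=F, B8=S
pool-wide coverage (15 outcomes): B1=T, B1=F, B2=T, B2=F, B3=F, B4=T, B4=F, B5=S, B5=E, B6=T, B7=T, B7=F, B8=S, B8=E, B9=F
checked all size-1 subsets: none covers 15 outcomes (max 9/15)
size 2: inputs {8, 9} cover all 15 outcomes, and no lexicographically smaller subset of this size does

Answer: 2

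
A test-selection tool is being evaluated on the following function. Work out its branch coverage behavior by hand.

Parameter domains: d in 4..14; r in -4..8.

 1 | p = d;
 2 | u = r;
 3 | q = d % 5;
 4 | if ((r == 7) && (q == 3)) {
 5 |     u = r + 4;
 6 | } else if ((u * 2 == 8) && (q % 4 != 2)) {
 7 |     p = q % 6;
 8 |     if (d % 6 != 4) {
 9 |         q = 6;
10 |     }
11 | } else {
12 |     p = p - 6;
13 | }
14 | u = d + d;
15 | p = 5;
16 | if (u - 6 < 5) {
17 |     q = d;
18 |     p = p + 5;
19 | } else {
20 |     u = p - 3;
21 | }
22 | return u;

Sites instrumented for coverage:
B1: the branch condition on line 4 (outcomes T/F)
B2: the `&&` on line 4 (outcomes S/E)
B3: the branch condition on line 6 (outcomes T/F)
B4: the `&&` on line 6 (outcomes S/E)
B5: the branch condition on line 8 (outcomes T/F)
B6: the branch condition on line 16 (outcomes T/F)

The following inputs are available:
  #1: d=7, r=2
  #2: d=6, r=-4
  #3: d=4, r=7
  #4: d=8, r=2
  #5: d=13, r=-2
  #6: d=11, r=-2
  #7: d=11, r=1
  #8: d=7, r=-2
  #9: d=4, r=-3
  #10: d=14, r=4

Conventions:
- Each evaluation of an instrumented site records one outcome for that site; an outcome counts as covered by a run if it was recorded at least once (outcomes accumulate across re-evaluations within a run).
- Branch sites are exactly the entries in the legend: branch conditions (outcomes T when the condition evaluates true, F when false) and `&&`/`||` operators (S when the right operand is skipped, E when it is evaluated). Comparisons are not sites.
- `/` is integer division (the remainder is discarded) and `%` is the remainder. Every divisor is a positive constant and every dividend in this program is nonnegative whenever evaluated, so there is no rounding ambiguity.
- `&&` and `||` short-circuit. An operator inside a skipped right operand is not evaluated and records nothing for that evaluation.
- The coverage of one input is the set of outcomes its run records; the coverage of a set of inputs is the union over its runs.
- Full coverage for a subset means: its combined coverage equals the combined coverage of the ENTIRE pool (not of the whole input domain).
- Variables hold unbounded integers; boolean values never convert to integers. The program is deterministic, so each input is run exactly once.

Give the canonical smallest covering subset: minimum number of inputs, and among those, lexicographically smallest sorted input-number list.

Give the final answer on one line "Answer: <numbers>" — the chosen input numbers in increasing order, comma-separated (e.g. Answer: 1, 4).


#1 (d=7, r=2) -> B2->S, B1->F, B4->S, B3->F, B6->F; covered: B1=F, B2=S, B3=F, B4=S, B6=F
#2 (d=6, r=-4) -> B2->S, B1->F, B4->S, B3->F, B6->F; covered: B1=F, B2=S, B3=F, B4=S, B6=F
#3 (d=4, r=7) -> B2->E, B1->F, B4->S, B3->F, B6->T; covered: B1=F, B2=E, B3=F, B4=S, B6=T
#4 (d=8, r=2) -> B2->S, B1->F, B4->S, B3->F, B6->F; covered: B1=F, B2=S, B3=F, B4=S, B6=F
#5 (d=13, r=-2) -> B2->S, B1->F, B4->S, B3->F, B6->F; covered: B1=F, B2=S, B3=F, B4=S, B6=F
#6 (d=11, r=-2) -> B2->S, B1->F, B4->S, B3->F, B6->F; covered: B1=F, B2=S, B3=F, B4=S, B6=F
#7 (d=11, r=1) -> B2->S, B1->F, B4->S, B3->F, B6->F; covered: B1=F, B2=S, B3=F, B4=S, B6=F
#8 (d=7, r=-2) -> B2->S, B1->F, B4->S, B3->F, B6->F; covered: B1=F, B2=S, B3=F, B4=S, B6=F
#9 (d=4, r=-3) -> B2->S, B1->F, B4->S, B3->F, B6->T; covered: B1=F, B2=S, B3=F, B4=S, B6=T
#10 (d=14, r=4) -> B2->S, B1->F, B4->E, B3->T, B5->T, B6->F; covered: B1=F, B2=S, B3=T, B4=E, B5=T, B6=F
union over all inputs: B1=F, B2=S, B2=E, B3=T, B3=F, B4=S, B4=E, B5=T, B6=T, B6=F (10 outcomes)
size 1 is not enough: best union over all size-1 subsets is 6/10
size 2: inputs {3, 10} cover all 10 outcomes, and no lexicographically smaller subset of this size does
Answer: 3, 10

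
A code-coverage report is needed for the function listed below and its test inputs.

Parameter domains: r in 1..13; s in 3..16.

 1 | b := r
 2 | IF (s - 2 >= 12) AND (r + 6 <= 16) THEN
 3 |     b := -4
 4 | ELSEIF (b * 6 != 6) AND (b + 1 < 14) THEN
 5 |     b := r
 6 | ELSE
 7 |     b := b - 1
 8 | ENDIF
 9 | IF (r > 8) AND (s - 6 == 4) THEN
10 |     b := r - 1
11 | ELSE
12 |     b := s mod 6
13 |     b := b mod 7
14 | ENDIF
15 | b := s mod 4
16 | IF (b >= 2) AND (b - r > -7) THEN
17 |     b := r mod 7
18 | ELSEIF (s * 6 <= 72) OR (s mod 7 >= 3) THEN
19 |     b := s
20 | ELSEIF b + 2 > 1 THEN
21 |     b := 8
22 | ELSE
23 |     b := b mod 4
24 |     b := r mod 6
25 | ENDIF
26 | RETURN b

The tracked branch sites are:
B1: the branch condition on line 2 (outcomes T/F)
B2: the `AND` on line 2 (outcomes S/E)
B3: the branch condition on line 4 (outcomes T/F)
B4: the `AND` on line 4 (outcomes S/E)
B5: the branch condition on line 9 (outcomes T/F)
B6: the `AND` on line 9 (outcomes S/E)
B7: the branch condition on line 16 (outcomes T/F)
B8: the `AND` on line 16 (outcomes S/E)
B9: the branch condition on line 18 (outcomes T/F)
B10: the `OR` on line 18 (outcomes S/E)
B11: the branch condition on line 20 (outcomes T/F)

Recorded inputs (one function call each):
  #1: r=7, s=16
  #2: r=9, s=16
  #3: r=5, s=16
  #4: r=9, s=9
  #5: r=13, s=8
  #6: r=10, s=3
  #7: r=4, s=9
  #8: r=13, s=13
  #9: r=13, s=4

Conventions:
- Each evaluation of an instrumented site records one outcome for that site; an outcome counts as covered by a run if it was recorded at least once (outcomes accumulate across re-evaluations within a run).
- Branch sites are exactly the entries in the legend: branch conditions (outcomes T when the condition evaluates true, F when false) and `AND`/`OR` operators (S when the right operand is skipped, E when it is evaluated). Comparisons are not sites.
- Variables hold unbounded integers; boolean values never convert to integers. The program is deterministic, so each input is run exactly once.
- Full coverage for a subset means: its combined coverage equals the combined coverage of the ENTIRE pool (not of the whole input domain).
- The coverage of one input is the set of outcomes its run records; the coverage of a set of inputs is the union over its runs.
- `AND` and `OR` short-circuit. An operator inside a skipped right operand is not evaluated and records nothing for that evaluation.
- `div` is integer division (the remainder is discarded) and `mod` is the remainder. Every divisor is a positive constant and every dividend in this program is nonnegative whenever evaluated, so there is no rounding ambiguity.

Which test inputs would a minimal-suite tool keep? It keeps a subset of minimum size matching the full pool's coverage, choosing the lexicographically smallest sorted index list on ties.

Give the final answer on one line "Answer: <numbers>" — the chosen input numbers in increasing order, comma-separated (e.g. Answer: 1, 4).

input #1 (r=7, s=16): covers B1=T, B2=E, B5=F, B6=S, B7=F, B8=S, B9=F, B10=E, B11=T
input #2 (r=9, s=16): covers B1=T, B2=E, B5=F, B6=E, B7=F, B8=S, B9=F, B10=E, B11=T
input #3 (r=5, s=16): covers B1=T, B2=E, B5=F, B6=S, B7=F, B8=S, B9=F, B10=E, B11=T
input #4 (r=9, s=9): covers B1=F, B2=S, B3=T, B4=E, B5=F, B6=E, B7=F, B8=S, B9=T, B10=S
input #5 (r=13, s=8): covers B1=F, B2=S, B3=F, B4=E, B5=F, B6=E, B7=F, B8=S, B9=T, B10=S
input #6 (r=10, s=3): covers B1=F, B2=S, B3=T, B4=E, B5=F, B6=E, B7=F, B8=E, B9=T, B10=S
input #7 (r=4, s=9): covers B1=F, B2=S, B3=T, B4=E, B5=F, B6=S, B7=F, B8=S, B9=T, B10=S
input #8 (r=13, s=13): covers B1=F, B2=S, B3=F, B4=E, B5=F, B6=E, B7=F, B8=S, B9=T, B10=E
input #9 (r=13, s=4): covers B1=F, B2=S, B3=F, B4=E, B5=F, B6=E, B7=F, B8=S, B9=T, B10=S
the full pool covers 18 outcomes: B1=T, B1=F, B2=S, B2=E, B3=T, B3=F, B4=E, B5=F, B6=S, B6=E, B7=F, B8=S, B8=E, B9=T, B9=F, B10=S, B10=E, B11=T
size 1 is not enough: best union over all size-1 subsets is 10/18
size 2 is not enough: best union over all size-2 subsets is 17/18
the canonical winner is {1, 5, 6}: size 3, full 18-outcome coverage, earliest index list among size-3 covers

Answer: 1, 5, 6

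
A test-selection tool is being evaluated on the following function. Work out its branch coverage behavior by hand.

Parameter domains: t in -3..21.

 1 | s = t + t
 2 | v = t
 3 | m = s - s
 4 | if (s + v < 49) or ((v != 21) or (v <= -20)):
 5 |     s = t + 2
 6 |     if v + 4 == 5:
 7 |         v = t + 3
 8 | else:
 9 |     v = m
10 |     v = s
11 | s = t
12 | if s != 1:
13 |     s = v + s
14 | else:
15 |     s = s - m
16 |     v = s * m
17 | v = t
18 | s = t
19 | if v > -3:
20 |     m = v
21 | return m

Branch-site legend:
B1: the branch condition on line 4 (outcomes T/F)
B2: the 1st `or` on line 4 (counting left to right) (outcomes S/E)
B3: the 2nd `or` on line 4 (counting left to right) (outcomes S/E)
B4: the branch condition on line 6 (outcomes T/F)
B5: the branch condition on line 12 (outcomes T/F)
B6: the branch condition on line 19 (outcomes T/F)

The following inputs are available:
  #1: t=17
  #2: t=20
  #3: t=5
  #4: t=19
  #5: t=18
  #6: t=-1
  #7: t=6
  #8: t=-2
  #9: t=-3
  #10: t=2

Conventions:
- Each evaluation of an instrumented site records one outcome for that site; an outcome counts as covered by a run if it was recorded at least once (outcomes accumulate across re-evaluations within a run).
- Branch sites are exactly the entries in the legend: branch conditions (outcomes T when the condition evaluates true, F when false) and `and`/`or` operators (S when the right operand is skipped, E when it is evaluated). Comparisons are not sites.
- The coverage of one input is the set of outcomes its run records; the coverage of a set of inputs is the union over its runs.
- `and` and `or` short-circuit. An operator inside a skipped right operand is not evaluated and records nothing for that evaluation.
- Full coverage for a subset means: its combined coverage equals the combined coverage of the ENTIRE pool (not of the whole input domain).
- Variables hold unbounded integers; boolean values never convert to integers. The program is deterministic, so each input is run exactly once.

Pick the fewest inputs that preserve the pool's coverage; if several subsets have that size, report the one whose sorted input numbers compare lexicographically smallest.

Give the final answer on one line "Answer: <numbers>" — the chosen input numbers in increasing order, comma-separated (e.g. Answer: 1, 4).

#1 (t=17) -> B2->E, B3->S, B1->T, B4->F, B5->T, B6->T; covered: B1=T, B2=E, B3=S, B4=F, B5=T, B6=T
#2 (t=20) -> B2->E, B3->S, B1->T, B4->F, B5->T, B6->T; covered: B1=T, B2=E, B3=S, B4=F, B5=T, B6=T
#3 (t=5) -> B2->S, B1->T, B4->F, B5->T, B6->T; covered: B1=T, B2=S, B4=F, B5=T, B6=T
#4 (t=19) -> B2->E, B3->S, B1->T, B4->F, B5->T, B6->T; covered: B1=T, B2=E, B3=S, B4=F, B5=T, B6=T
#5 (t=18) -> B2->E, B3->S, B1->T, B4->F, B5->T, B6->T; covered: B1=T, B2=E, B3=S, B4=F, B5=T, B6=T
#6 (t=-1) -> B2->S, B1->T, B4->F, B5->T, B6->T; covered: B1=T, B2=S, B4=F, B5=T, B6=T
#7 (t=6) -> B2->S, B1->T, B4->F, B5->T, B6->T; covered: B1=T, B2=S, B4=F, B5=T, B6=T
#8 (t=-2) -> B2->S, B1->T, B4->F, B5->T, B6->T; covered: B1=T, B2=S, B4=F, B5=T, B6=T
#9 (t=-3) -> B2->S, B1->T, B4->F, B5->T, B6->F; covered: B1=T, B2=S, B4=F, B5=T, B6=F
#10 (t=2) -> B2->S, B1->T, B4->F, B5->T, B6->T; covered: B1=T, B2=S, B4=F, B5=T, B6=T
together the pool reaches 8 outcomes: B1=T, B2=S, B2=E, B3=S, B4=F, B5=T, B6=T, B6=F
no size-1 subset reaches all 8 outcomes (best union: 6/8)
size 2: inputs {1, 9} cover all 8 outcomes, and no lexicographically smaller subset of this size does

Answer: 1, 9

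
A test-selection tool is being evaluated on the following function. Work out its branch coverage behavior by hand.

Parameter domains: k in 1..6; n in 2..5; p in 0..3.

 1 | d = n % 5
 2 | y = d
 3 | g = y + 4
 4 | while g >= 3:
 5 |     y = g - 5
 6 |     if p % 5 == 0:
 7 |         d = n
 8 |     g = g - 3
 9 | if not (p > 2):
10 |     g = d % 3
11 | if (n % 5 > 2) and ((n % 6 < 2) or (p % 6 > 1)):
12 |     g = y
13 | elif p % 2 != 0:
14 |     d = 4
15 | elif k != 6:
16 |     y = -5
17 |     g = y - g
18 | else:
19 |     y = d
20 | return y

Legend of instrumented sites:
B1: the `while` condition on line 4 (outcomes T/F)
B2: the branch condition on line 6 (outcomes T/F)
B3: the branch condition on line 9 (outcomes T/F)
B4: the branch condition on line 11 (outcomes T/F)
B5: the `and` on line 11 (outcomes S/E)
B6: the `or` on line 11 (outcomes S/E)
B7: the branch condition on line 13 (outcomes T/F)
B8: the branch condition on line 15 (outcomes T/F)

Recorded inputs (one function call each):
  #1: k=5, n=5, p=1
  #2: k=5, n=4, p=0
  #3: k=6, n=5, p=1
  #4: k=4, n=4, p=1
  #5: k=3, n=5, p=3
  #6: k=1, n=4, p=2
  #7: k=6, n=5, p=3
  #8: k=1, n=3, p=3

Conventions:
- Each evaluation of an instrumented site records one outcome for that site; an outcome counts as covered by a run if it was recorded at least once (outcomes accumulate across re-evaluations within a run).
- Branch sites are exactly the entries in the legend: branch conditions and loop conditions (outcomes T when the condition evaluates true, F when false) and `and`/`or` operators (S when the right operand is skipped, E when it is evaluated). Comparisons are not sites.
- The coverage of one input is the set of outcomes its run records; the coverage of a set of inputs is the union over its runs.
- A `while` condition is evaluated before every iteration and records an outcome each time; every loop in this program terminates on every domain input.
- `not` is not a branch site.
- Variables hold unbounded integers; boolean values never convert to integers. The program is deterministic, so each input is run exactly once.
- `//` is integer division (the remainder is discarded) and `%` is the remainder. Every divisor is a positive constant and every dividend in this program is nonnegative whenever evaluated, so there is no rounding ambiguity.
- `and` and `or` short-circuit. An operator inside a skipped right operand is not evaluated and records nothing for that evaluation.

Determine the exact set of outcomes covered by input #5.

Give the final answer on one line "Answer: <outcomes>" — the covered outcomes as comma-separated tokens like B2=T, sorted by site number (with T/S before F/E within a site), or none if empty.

Running input #5 (k=3, n=5, p=3), event by event:
  B1->T, B2->F, B1->F, B3->F, B5->S, B4->F, B7->T
collecting distinct outcomes: B1=T, B1=F, B2=F, B3=F, B4=F, B5=S, B7=T

Answer: B1=T, B1=F, B2=F, B3=F, B4=F, B5=S, B7=T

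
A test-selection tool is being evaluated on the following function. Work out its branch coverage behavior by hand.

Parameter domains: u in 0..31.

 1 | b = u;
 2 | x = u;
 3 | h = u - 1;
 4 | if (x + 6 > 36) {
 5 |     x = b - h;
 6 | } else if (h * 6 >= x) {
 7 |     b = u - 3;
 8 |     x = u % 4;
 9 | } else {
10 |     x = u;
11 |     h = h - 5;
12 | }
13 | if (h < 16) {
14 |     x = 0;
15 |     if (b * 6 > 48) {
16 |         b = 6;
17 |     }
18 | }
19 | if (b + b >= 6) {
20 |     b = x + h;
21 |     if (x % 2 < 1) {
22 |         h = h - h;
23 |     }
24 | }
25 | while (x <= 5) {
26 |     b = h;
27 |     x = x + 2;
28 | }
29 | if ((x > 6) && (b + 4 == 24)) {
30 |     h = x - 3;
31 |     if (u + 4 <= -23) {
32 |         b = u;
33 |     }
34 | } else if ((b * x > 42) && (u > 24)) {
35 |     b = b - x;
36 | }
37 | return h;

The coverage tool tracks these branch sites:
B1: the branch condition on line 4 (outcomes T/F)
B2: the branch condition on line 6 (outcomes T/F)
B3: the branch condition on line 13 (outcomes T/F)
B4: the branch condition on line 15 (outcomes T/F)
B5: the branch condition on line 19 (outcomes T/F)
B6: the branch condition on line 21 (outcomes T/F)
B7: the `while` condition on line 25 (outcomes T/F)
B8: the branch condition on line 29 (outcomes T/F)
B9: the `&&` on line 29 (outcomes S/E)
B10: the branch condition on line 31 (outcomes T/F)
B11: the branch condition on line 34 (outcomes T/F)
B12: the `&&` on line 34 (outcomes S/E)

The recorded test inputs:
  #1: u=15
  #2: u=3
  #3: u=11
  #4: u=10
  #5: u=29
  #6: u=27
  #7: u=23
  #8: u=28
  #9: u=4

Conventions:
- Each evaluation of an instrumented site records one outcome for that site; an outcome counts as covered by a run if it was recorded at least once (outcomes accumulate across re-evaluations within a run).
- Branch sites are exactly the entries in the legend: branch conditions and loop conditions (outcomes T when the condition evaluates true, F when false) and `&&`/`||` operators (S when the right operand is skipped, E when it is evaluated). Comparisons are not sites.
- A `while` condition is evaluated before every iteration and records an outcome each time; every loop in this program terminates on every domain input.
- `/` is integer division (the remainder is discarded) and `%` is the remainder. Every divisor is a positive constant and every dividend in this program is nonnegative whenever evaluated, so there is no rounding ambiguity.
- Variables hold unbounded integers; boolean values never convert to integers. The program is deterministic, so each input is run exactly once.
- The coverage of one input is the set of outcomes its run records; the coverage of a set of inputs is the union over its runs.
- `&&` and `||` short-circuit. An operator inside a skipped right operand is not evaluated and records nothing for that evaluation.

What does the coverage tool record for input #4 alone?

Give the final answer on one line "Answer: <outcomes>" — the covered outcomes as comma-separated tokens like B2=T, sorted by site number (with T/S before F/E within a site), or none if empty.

Tracing the run of input #4 (u=10):
  B1->F, B2->T, B3->T, B4->F, B5->T, B6->T, B7->T, B7->T, B7->T, B7->F
  B9->S, B8->F, B12->S, B11->F
deduplicating events, the covered set is: B1=F, B2=T, B3=T, B4=F, B5=T, B6=T, B7=T, B7=F, B8=F, B9=S, B11=F, B12=S

Answer: B1=F, B2=T, B3=T, B4=F, B5=T, B6=T, B7=T, B7=F, B8=F, B9=S, B11=F, B12=S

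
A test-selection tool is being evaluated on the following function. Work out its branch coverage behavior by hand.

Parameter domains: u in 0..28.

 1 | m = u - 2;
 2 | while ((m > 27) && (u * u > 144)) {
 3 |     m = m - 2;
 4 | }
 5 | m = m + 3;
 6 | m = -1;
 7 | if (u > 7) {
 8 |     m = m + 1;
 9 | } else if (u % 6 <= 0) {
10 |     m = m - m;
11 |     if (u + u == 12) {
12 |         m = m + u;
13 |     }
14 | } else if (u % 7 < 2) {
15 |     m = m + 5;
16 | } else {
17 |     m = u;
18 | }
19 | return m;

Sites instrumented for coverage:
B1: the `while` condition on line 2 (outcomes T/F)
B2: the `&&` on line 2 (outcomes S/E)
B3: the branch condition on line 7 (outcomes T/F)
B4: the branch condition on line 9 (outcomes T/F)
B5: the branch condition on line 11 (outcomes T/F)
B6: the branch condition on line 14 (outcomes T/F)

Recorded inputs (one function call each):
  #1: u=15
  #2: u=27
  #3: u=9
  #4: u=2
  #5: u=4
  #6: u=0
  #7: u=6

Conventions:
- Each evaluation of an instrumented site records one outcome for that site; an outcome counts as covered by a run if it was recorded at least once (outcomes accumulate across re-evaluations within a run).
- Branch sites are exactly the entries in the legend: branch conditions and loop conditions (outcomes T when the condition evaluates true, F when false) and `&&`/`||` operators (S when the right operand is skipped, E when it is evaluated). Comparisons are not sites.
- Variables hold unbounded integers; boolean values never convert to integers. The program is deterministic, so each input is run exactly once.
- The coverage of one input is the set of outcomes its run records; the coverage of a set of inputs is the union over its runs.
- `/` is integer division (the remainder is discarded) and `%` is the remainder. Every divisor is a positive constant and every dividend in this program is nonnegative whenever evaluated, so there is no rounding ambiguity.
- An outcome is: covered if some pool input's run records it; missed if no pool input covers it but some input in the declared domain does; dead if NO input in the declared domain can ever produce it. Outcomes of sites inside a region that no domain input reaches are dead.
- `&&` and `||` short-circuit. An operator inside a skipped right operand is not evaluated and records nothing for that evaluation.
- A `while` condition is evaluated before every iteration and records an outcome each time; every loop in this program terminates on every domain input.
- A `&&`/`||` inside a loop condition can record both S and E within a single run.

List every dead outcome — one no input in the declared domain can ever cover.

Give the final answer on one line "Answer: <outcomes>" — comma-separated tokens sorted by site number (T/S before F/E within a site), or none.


checking every outcome against all 29 domain inputs:
  B1=T: unreachable across the whole domain -> dead
  B2=E: unreachable across the whole domain -> dead
  reachable outcomes have witnesses, e.g. B1=F (e.g. u=0), B2=S (e.g. u=0), B3=T (e.g. u=8), B3=F (e.g. u=0)
Answer: B1=T, B2=E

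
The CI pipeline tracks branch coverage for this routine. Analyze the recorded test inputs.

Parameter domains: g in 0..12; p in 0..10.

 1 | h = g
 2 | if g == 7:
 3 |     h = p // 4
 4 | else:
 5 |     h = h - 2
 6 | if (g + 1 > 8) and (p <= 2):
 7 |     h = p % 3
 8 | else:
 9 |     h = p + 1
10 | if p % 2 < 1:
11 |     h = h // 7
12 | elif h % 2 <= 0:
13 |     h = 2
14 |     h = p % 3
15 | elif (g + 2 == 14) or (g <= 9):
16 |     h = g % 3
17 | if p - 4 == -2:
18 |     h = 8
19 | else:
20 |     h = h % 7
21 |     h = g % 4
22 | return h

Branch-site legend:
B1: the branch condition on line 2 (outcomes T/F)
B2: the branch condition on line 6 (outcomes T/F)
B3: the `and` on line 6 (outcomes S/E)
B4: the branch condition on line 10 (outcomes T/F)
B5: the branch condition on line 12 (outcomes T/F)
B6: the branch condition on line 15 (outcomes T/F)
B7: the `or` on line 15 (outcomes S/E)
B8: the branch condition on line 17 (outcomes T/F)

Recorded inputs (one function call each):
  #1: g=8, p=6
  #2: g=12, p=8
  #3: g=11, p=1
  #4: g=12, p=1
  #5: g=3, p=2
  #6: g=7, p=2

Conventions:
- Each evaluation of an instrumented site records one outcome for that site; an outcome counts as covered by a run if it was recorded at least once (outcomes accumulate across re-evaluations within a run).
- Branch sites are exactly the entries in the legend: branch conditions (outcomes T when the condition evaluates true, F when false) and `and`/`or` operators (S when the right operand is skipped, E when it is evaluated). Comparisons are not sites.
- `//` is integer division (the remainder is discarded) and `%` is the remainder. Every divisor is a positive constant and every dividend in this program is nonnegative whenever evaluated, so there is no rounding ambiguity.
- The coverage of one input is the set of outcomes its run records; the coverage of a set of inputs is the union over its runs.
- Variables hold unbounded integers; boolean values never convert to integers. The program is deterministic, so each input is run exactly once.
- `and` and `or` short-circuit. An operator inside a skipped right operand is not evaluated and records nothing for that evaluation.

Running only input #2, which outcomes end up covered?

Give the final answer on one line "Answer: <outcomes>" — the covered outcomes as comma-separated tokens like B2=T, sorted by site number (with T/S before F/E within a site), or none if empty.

Tracing the run of input #2 (g=12, p=8):
  B1->F, B3->E, B2->F, B4->T, B8->F
collecting distinct outcomes: B1=F, B2=F, B3=E, B4=T, B8=F

Answer: B1=F, B2=F, B3=E, B4=T, B8=F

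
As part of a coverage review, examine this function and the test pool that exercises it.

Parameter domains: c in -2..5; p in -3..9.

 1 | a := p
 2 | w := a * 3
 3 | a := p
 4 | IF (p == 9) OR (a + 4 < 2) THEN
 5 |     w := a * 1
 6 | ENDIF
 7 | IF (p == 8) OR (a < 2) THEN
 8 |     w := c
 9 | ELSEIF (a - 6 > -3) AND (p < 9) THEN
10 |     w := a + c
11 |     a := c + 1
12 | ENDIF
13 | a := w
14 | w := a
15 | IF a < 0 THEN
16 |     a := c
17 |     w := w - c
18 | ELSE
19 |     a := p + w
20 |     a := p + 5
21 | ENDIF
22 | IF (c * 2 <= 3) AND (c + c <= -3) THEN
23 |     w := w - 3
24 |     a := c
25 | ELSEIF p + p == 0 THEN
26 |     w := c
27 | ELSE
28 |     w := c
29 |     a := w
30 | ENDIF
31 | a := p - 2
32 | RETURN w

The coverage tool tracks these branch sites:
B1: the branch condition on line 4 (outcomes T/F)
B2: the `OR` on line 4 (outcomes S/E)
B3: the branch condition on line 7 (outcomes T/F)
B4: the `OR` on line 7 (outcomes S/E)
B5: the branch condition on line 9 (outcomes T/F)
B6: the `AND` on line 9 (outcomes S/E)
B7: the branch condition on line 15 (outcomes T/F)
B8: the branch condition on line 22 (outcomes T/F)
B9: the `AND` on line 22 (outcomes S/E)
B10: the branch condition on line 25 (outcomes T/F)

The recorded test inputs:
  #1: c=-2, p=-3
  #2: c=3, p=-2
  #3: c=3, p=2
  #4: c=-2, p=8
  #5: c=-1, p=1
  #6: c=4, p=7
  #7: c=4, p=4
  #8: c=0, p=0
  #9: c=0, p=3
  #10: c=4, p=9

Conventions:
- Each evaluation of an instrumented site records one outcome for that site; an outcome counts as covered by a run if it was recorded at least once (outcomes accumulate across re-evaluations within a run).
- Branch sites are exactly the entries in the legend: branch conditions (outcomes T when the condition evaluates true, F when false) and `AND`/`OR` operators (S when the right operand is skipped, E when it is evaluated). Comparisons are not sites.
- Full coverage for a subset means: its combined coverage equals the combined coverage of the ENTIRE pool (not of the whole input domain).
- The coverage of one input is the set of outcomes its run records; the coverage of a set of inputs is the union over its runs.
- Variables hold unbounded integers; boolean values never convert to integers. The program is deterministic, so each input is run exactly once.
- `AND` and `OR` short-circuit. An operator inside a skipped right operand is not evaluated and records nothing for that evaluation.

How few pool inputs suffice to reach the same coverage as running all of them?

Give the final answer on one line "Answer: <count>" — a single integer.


test 1 (c=-2, p=-3) fires B2->E, B1->T, B4->E, B3->T, B7->T, B9->E, B8->T; hits B1=T, B2=E, B3=T, B4=E, B7=T, B8=T, B9=E
test 2 (c=3, p=-2) fires B2->E, B1->F, B4->E, B3->T, B7->F, B9->S, B8->F, B10->F; hits B1=F, B2=E, B3=T, B4=E, B7=F, B8=F, B9=S, B10=F
test 3 (c=3, p=2) fires B2->E, B1->F, B4->E, B3->F, B6->S, B5->F, B7->F, B9->S, B8->F, B10->F; hits B1=F, B2=E, B3=F, B4=E, B5=F, B6=S, B7=F, B8=F, B9=S, B10=F
test 4 (c=-2, p=8) fires B2->E, B1->F, B4->S, B3->T, B7->T, B9->E, B8->T; hits B1=F, B2=E, B3=T, B4=S, B7=T, B8=T, B9=E
test 5 (c=-1, p=1) fires B2->E, B1->F, B4->E, B3->T, B7->T, B9->E, B8->F, B10->F; hits B1=F, B2=E, B3=T, B4=E, B7=T, B8=F, B9=E, B10=F
test 6 (c=4, p=7) fires B2->E, B1->F, B4->E, B3->F, B6->E, B5->T, B7->F, B9->S, B8->F, B10->F; hits B1=F, B2=E, B3=F, B4=E, B5=T, B6=E, B7=F, B8=F, B9=S, B10=F
test 7 (c=4, p=4) fires B2->E, B1->F, B4->E, B3->F, B6->E, B5->T, B7->F, B9->S, B8->F, B10->F; hits B1=F, B2=E, B3=F, B4=E, B5=T, B6=E, B7=F, B8=F, B9=S, B10=F
test 8 (c=0, p=0) fires B2->E, B1->F, B4->E, B3->T, B7->F, B9->E, B8->F, B10->T; hits B1=F, B2=E, B3=T, B4=E, B7=F, B8=F, B9=E, B10=T
test 9 (c=0, p=3) fires B2->E, B1->F, B4->E, B3->F, B6->S, B5->F, B7->F, B9->E, B8->F, B10->F; hits B1=F, B2=E, B3=F, B4=E, B5=F, B6=S, B7=F, B8=F, B9=E, B10=F
test 10 (c=4, p=9) fires B2->S, B1->T, B4->E, B3->F, B6->E, B5->F, B7->F, B9->S, B8->F, B10->F; hits B1=T, B2=S, B3=F, B4=E, B5=F, B6=E, B7=F, B8=F, B9=S, B10=F
the full pool covers 20 outcomes: B1=T, B1=F, B2=S, B2=E, B3=T, B3=F, B4=S, B4=E, B5=T, B5=F, B6=S, B6=E, B7=T, B7=F, B8=T, B8=F, B9=S, B9=E, B10=T, B10=F
no size-1 subset reaches all 20 outcomes (best union: 10/20)
no size-2 subset reaches all 20 outcomes (best union: 17/20)
no size-3 subset reaches all 20 outcomes (best union: 18/20)
no size-4 subset reaches all 20 outcomes (best union: 19/20)
size 5: inputs {3, 4, 6, 8, 10} cover all 20 outcomes, and no lexicographically smaller subset of this size does
Answer: 5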